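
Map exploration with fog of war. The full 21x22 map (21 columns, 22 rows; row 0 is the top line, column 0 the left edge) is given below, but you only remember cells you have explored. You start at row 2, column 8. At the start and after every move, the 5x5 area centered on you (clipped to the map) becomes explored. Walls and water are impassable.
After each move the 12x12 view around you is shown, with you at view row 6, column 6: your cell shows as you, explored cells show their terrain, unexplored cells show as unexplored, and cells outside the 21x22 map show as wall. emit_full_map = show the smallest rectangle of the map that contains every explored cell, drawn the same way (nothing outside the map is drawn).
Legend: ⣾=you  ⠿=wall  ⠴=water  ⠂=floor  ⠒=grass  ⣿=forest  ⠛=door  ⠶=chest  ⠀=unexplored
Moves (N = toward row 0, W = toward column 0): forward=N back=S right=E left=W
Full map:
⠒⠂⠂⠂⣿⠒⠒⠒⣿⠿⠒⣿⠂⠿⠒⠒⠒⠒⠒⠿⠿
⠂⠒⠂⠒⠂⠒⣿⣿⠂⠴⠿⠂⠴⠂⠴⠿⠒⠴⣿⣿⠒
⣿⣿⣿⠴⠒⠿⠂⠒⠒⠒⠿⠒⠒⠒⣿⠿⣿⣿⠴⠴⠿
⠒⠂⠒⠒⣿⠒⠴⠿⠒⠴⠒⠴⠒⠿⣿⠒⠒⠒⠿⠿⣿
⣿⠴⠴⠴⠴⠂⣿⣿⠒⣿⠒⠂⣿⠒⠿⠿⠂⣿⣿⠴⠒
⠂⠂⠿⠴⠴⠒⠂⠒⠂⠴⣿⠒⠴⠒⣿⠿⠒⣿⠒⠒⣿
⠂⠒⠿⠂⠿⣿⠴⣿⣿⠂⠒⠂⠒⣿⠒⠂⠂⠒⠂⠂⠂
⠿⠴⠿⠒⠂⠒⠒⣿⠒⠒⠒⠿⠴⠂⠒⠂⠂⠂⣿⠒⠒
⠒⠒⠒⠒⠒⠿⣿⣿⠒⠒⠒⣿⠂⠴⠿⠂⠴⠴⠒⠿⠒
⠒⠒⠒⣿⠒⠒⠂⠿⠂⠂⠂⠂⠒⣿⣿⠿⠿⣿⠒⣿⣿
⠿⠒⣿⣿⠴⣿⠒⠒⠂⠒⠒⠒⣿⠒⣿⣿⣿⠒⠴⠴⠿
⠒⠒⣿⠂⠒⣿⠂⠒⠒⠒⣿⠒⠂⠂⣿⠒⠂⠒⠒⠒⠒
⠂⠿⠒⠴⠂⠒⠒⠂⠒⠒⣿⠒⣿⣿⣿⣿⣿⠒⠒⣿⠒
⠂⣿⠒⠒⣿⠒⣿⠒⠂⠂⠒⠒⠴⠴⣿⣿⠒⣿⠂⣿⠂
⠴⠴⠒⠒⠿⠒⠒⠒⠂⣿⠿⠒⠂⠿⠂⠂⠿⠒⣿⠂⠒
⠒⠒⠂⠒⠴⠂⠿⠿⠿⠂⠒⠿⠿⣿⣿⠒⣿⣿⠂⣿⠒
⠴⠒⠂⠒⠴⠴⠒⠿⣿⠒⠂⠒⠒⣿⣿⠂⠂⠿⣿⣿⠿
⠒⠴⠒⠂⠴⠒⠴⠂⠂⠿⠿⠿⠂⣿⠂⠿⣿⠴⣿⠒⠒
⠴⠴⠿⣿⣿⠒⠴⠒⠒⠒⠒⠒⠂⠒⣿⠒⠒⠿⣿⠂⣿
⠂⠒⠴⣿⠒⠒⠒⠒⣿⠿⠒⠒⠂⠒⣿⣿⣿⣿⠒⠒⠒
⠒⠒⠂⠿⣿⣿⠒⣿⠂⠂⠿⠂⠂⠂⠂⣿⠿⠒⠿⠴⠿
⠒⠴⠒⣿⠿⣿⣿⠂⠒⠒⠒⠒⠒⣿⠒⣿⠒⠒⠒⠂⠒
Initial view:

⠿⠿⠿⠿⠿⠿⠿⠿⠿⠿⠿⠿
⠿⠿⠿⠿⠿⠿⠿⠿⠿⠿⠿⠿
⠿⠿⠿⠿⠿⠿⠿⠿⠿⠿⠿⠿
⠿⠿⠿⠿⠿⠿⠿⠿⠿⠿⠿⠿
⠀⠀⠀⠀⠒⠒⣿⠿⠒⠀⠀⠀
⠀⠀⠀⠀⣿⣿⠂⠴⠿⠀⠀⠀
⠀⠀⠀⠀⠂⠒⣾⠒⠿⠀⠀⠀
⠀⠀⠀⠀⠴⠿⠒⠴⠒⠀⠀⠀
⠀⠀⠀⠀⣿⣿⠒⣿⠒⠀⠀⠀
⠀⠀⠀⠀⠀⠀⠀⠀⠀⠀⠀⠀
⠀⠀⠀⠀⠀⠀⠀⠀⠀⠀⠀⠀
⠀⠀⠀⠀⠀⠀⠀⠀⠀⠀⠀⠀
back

⠿⠿⠿⠿⠿⠿⠿⠿⠿⠿⠿⠿
⠿⠿⠿⠿⠿⠿⠿⠿⠿⠿⠿⠿
⠿⠿⠿⠿⠿⠿⠿⠿⠿⠿⠿⠿
⠀⠀⠀⠀⠒⠒⣿⠿⠒⠀⠀⠀
⠀⠀⠀⠀⣿⣿⠂⠴⠿⠀⠀⠀
⠀⠀⠀⠀⠂⠒⠒⠒⠿⠀⠀⠀
⠀⠀⠀⠀⠴⠿⣾⠴⠒⠀⠀⠀
⠀⠀⠀⠀⣿⣿⠒⣿⠒⠀⠀⠀
⠀⠀⠀⠀⠂⠒⠂⠴⣿⠀⠀⠀
⠀⠀⠀⠀⠀⠀⠀⠀⠀⠀⠀⠀
⠀⠀⠀⠀⠀⠀⠀⠀⠀⠀⠀⠀
⠀⠀⠀⠀⠀⠀⠀⠀⠀⠀⠀⠀

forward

⠿⠿⠿⠿⠿⠿⠿⠿⠿⠿⠿⠿
⠿⠿⠿⠿⠿⠿⠿⠿⠿⠿⠿⠿
⠿⠿⠿⠿⠿⠿⠿⠿⠿⠿⠿⠿
⠿⠿⠿⠿⠿⠿⠿⠿⠿⠿⠿⠿
⠀⠀⠀⠀⠒⠒⣿⠿⠒⠀⠀⠀
⠀⠀⠀⠀⣿⣿⠂⠴⠿⠀⠀⠀
⠀⠀⠀⠀⠂⠒⣾⠒⠿⠀⠀⠀
⠀⠀⠀⠀⠴⠿⠒⠴⠒⠀⠀⠀
⠀⠀⠀⠀⣿⣿⠒⣿⠒⠀⠀⠀
⠀⠀⠀⠀⠂⠒⠂⠴⣿⠀⠀⠀
⠀⠀⠀⠀⠀⠀⠀⠀⠀⠀⠀⠀
⠀⠀⠀⠀⠀⠀⠀⠀⠀⠀⠀⠀

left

⠿⠿⠿⠿⠿⠿⠿⠿⠿⠿⠿⠿
⠿⠿⠿⠿⠿⠿⠿⠿⠿⠿⠿⠿
⠿⠿⠿⠿⠿⠿⠿⠿⠿⠿⠿⠿
⠿⠿⠿⠿⠿⠿⠿⠿⠿⠿⠿⠿
⠀⠀⠀⠀⠒⠒⠒⣿⠿⠒⠀⠀
⠀⠀⠀⠀⠒⣿⣿⠂⠴⠿⠀⠀
⠀⠀⠀⠀⠿⠂⣾⠒⠒⠿⠀⠀
⠀⠀⠀⠀⠒⠴⠿⠒⠴⠒⠀⠀
⠀⠀⠀⠀⠂⣿⣿⠒⣿⠒⠀⠀
⠀⠀⠀⠀⠀⠂⠒⠂⠴⣿⠀⠀
⠀⠀⠀⠀⠀⠀⠀⠀⠀⠀⠀⠀
⠀⠀⠀⠀⠀⠀⠀⠀⠀⠀⠀⠀

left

⠿⠿⠿⠿⠿⠿⠿⠿⠿⠿⠿⠿
⠿⠿⠿⠿⠿⠿⠿⠿⠿⠿⠿⠿
⠿⠿⠿⠿⠿⠿⠿⠿⠿⠿⠿⠿
⠿⠿⠿⠿⠿⠿⠿⠿⠿⠿⠿⠿
⠀⠀⠀⠀⣿⠒⠒⠒⣿⠿⠒⠀
⠀⠀⠀⠀⠂⠒⣿⣿⠂⠴⠿⠀
⠀⠀⠀⠀⠒⠿⣾⠒⠒⠒⠿⠀
⠀⠀⠀⠀⣿⠒⠴⠿⠒⠴⠒⠀
⠀⠀⠀⠀⠴⠂⣿⣿⠒⣿⠒⠀
⠀⠀⠀⠀⠀⠀⠂⠒⠂⠴⣿⠀
⠀⠀⠀⠀⠀⠀⠀⠀⠀⠀⠀⠀
⠀⠀⠀⠀⠀⠀⠀⠀⠀⠀⠀⠀

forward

⠿⠿⠿⠿⠿⠿⠿⠿⠿⠿⠿⠿
⠿⠿⠿⠿⠿⠿⠿⠿⠿⠿⠿⠿
⠿⠿⠿⠿⠿⠿⠿⠿⠿⠿⠿⠿
⠿⠿⠿⠿⠿⠿⠿⠿⠿⠿⠿⠿
⠿⠿⠿⠿⠿⠿⠿⠿⠿⠿⠿⠿
⠀⠀⠀⠀⣿⠒⠒⠒⣿⠿⠒⠀
⠀⠀⠀⠀⠂⠒⣾⣿⠂⠴⠿⠀
⠀⠀⠀⠀⠒⠿⠂⠒⠒⠒⠿⠀
⠀⠀⠀⠀⣿⠒⠴⠿⠒⠴⠒⠀
⠀⠀⠀⠀⠴⠂⣿⣿⠒⣿⠒⠀
⠀⠀⠀⠀⠀⠀⠂⠒⠂⠴⣿⠀
⠀⠀⠀⠀⠀⠀⠀⠀⠀⠀⠀⠀

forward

⠿⠿⠿⠿⠿⠿⠿⠿⠿⠿⠿⠿
⠿⠿⠿⠿⠿⠿⠿⠿⠿⠿⠿⠿
⠿⠿⠿⠿⠿⠿⠿⠿⠿⠿⠿⠿
⠿⠿⠿⠿⠿⠿⠿⠿⠿⠿⠿⠿
⠿⠿⠿⠿⠿⠿⠿⠿⠿⠿⠿⠿
⠿⠿⠿⠿⠿⠿⠿⠿⠿⠿⠿⠿
⠀⠀⠀⠀⣿⠒⣾⠒⣿⠿⠒⠀
⠀⠀⠀⠀⠂⠒⣿⣿⠂⠴⠿⠀
⠀⠀⠀⠀⠒⠿⠂⠒⠒⠒⠿⠀
⠀⠀⠀⠀⣿⠒⠴⠿⠒⠴⠒⠀
⠀⠀⠀⠀⠴⠂⣿⣿⠒⣿⠒⠀
⠀⠀⠀⠀⠀⠀⠂⠒⠂⠴⣿⠀

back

⠿⠿⠿⠿⠿⠿⠿⠿⠿⠿⠿⠿
⠿⠿⠿⠿⠿⠿⠿⠿⠿⠿⠿⠿
⠿⠿⠿⠿⠿⠿⠿⠿⠿⠿⠿⠿
⠿⠿⠿⠿⠿⠿⠿⠿⠿⠿⠿⠿
⠿⠿⠿⠿⠿⠿⠿⠿⠿⠿⠿⠿
⠀⠀⠀⠀⣿⠒⠒⠒⣿⠿⠒⠀
⠀⠀⠀⠀⠂⠒⣾⣿⠂⠴⠿⠀
⠀⠀⠀⠀⠒⠿⠂⠒⠒⠒⠿⠀
⠀⠀⠀⠀⣿⠒⠴⠿⠒⠴⠒⠀
⠀⠀⠀⠀⠴⠂⣿⣿⠒⣿⠒⠀
⠀⠀⠀⠀⠀⠀⠂⠒⠂⠴⣿⠀
⠀⠀⠀⠀⠀⠀⠀⠀⠀⠀⠀⠀

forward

⠿⠿⠿⠿⠿⠿⠿⠿⠿⠿⠿⠿
⠿⠿⠿⠿⠿⠿⠿⠿⠿⠿⠿⠿
⠿⠿⠿⠿⠿⠿⠿⠿⠿⠿⠿⠿
⠿⠿⠿⠿⠿⠿⠿⠿⠿⠿⠿⠿
⠿⠿⠿⠿⠿⠿⠿⠿⠿⠿⠿⠿
⠿⠿⠿⠿⠿⠿⠿⠿⠿⠿⠿⠿
⠀⠀⠀⠀⣿⠒⣾⠒⣿⠿⠒⠀
⠀⠀⠀⠀⠂⠒⣿⣿⠂⠴⠿⠀
⠀⠀⠀⠀⠒⠿⠂⠒⠒⠒⠿⠀
⠀⠀⠀⠀⣿⠒⠴⠿⠒⠴⠒⠀
⠀⠀⠀⠀⠴⠂⣿⣿⠒⣿⠒⠀
⠀⠀⠀⠀⠀⠀⠂⠒⠂⠴⣿⠀

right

⠿⠿⠿⠿⠿⠿⠿⠿⠿⠿⠿⠿
⠿⠿⠿⠿⠿⠿⠿⠿⠿⠿⠿⠿
⠿⠿⠿⠿⠿⠿⠿⠿⠿⠿⠿⠿
⠿⠿⠿⠿⠿⠿⠿⠿⠿⠿⠿⠿
⠿⠿⠿⠿⠿⠿⠿⠿⠿⠿⠿⠿
⠿⠿⠿⠿⠿⠿⠿⠿⠿⠿⠿⠿
⠀⠀⠀⣿⠒⠒⣾⣿⠿⠒⠀⠀
⠀⠀⠀⠂⠒⣿⣿⠂⠴⠿⠀⠀
⠀⠀⠀⠒⠿⠂⠒⠒⠒⠿⠀⠀
⠀⠀⠀⣿⠒⠴⠿⠒⠴⠒⠀⠀
⠀⠀⠀⠴⠂⣿⣿⠒⣿⠒⠀⠀
⠀⠀⠀⠀⠀⠂⠒⠂⠴⣿⠀⠀


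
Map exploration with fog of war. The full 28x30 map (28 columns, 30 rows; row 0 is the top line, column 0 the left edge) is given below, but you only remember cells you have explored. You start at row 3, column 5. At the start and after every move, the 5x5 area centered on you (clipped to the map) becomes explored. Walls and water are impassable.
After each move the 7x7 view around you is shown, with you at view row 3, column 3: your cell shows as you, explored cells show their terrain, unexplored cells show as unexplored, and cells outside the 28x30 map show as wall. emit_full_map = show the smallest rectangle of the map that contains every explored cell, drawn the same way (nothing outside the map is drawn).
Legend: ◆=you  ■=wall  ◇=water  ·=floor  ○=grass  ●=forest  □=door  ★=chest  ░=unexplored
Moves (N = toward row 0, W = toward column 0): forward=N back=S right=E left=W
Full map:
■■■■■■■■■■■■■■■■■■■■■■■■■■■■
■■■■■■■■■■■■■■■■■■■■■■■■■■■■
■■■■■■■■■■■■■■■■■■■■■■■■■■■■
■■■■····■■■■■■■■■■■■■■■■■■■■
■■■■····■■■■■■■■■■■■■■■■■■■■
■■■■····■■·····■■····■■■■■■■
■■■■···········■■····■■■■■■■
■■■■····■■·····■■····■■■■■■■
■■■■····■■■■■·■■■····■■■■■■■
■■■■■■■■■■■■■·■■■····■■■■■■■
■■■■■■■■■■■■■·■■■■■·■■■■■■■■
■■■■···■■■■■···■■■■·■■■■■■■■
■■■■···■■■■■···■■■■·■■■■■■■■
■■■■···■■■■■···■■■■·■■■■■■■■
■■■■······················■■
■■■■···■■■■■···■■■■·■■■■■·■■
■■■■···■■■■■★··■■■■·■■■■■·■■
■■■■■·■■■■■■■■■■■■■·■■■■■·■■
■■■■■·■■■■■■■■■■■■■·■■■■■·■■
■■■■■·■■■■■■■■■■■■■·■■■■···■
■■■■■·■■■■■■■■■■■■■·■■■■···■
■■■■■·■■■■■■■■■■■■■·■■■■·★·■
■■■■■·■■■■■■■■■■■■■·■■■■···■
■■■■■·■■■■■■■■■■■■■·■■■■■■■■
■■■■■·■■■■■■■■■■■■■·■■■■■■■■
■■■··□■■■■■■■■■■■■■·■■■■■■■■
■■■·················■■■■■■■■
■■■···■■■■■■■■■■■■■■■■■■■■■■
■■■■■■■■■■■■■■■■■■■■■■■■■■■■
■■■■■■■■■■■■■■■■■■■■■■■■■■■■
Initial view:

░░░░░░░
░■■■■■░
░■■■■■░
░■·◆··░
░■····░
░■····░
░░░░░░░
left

░░░░░░░
░■■■■■■
░■■■■■■
░■■◆···
░■■····
░■■····
░░░░░░░

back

░■■■■■■
░■■■■■■
░■■····
░■■◆···
░■■····
░■■···░
░░░░░░░

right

■■■■■■░
■■■■■■░
■■····░
■■·◆··░
■■····░
■■····░
░░░░░░░

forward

░░░░░░░
■■■■■■░
■■■■■■░
■■·◆··░
■■····░
■■····░
■■····░

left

░░░░░░░
░■■■■■■
░■■■■■■
░■■◆···
░■■····
░■■····
░■■····

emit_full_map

■■■■■■
■■■■■■
■■◆···
■■····
■■····
■■····

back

░■■■■■■
░■■■■■■
░■■····
░■■◆···
░■■····
░■■····
░░░░░░░

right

■■■■■■░
■■■■■■░
■■····░
■■·◆··░
■■····░
■■····░
░░░░░░░

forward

░░░░░░░
■■■■■■░
■■■■■■░
■■·◆··░
■■····░
■■····░
■■····░

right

░░░░░░░
■■■■■■░
■■■■■■░
■··◆·■░
■····■░
■····■░
■····░░

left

░░░░░░░
■■■■■■■
■■■■■■■
■■·◆··■
■■····■
■■····■
■■····░

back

■■■■■■■
■■■■■■■
■■····■
■■·◆··■
■■····■
■■····░
░░░░░░░

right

■■■■■■░
■■■■■■░
■····■░
■··◆·■░
■····■░
■·····░
░░░░░░░

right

■■■■■░░
■■■■■■░
····■■░
···◆■■░
····■■░
······░
░░░░░░░

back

■■■■■■░
····■■░
····■■░
···◆■■░
······░
░···■■░
░░░░░░░

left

■■■■■■■
■····■■
■····■■
■··◆·■■
■······
░····■■
░░░░░░░

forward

■■■■■■░
■■■■■■■
■····■■
■··◆·■■
■····■■
■······
░····■■

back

■■■■■■■
■····■■
■····■■
■··◆·■■
■······
░····■■
░░░░░░░

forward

■■■■■■░
■■■■■■■
■····■■
■··◆·■■
■····■■
■······
░····■■

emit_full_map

■■■■■■■░
■■■■■■■■
■■····■■
■■··◆·■■
■■····■■
■■······
░░····■■


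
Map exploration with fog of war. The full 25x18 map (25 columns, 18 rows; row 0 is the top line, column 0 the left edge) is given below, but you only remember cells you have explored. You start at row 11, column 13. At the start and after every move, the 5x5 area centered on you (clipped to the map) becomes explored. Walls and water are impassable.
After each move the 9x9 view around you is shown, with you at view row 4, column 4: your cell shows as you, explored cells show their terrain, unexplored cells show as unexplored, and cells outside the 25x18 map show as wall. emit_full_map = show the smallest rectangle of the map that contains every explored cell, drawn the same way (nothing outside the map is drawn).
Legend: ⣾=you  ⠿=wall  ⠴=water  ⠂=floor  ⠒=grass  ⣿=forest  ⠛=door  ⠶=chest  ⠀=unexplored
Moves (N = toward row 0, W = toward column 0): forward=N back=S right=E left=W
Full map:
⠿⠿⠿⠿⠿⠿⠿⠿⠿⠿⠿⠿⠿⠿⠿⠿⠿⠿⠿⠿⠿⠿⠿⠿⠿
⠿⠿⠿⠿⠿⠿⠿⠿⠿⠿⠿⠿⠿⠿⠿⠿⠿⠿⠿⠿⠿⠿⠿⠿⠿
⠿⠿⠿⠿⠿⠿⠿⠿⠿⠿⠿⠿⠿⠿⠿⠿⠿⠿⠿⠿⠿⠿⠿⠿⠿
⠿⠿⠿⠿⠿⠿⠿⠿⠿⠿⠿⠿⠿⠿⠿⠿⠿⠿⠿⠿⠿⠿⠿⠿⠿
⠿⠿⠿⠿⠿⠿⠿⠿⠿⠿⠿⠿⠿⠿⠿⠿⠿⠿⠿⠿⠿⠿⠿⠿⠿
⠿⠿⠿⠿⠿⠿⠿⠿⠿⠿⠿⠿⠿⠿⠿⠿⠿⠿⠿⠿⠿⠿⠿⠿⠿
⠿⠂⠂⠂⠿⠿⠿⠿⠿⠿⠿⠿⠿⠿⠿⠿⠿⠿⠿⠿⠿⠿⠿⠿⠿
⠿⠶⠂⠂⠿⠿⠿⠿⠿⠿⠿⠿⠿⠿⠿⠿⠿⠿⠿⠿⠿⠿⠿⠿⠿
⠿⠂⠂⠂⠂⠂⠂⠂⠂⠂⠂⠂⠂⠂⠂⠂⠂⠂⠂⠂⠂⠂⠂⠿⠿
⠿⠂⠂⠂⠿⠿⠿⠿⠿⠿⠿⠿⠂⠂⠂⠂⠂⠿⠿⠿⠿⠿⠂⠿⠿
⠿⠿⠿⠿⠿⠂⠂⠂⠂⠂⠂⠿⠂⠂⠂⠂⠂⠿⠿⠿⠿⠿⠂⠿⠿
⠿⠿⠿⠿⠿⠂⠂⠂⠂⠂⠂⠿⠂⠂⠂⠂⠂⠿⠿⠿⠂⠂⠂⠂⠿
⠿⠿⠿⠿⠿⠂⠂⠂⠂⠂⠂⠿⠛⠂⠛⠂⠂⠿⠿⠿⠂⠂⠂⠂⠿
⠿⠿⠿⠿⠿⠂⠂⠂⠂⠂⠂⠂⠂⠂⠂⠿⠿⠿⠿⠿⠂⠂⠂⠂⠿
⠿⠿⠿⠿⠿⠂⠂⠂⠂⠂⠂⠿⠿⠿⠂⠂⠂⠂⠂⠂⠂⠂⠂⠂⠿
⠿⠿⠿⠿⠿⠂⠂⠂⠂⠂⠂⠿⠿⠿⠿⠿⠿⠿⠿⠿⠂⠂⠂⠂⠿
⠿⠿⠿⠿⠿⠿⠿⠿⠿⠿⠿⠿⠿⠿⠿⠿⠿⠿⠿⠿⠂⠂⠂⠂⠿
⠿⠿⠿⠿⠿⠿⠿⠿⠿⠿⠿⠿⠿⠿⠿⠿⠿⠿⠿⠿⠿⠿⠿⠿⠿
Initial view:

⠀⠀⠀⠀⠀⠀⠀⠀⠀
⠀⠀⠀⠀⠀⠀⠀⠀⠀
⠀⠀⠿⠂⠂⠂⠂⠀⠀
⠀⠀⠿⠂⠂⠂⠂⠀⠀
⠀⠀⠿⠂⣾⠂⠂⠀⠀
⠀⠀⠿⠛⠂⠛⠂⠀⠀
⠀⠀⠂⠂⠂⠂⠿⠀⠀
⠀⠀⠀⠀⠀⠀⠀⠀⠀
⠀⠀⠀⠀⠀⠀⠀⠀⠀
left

⠀⠀⠀⠀⠀⠀⠀⠀⠀
⠀⠀⠀⠀⠀⠀⠀⠀⠀
⠀⠀⠿⠿⠂⠂⠂⠂⠀
⠀⠀⠂⠿⠂⠂⠂⠂⠀
⠀⠀⠂⠿⣾⠂⠂⠂⠀
⠀⠀⠂⠿⠛⠂⠛⠂⠀
⠀⠀⠂⠂⠂⠂⠂⠿⠀
⠀⠀⠀⠀⠀⠀⠀⠀⠀
⠀⠀⠀⠀⠀⠀⠀⠀⠀

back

⠀⠀⠀⠀⠀⠀⠀⠀⠀
⠀⠀⠿⠿⠂⠂⠂⠂⠀
⠀⠀⠂⠿⠂⠂⠂⠂⠀
⠀⠀⠂⠿⠂⠂⠂⠂⠀
⠀⠀⠂⠿⣾⠂⠛⠂⠀
⠀⠀⠂⠂⠂⠂⠂⠿⠀
⠀⠀⠂⠿⠿⠿⠂⠀⠀
⠀⠀⠀⠀⠀⠀⠀⠀⠀
⠀⠀⠀⠀⠀⠀⠀⠀⠀

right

⠀⠀⠀⠀⠀⠀⠀⠀⠀
⠀⠿⠿⠂⠂⠂⠂⠀⠀
⠀⠂⠿⠂⠂⠂⠂⠀⠀
⠀⠂⠿⠂⠂⠂⠂⠀⠀
⠀⠂⠿⠛⣾⠛⠂⠀⠀
⠀⠂⠂⠂⠂⠂⠿⠀⠀
⠀⠂⠿⠿⠿⠂⠂⠀⠀
⠀⠀⠀⠀⠀⠀⠀⠀⠀
⠀⠀⠀⠀⠀⠀⠀⠀⠀

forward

⠀⠀⠀⠀⠀⠀⠀⠀⠀
⠀⠀⠀⠀⠀⠀⠀⠀⠀
⠀⠿⠿⠂⠂⠂⠂⠀⠀
⠀⠂⠿⠂⠂⠂⠂⠀⠀
⠀⠂⠿⠂⣾⠂⠂⠀⠀
⠀⠂⠿⠛⠂⠛⠂⠀⠀
⠀⠂⠂⠂⠂⠂⠿⠀⠀
⠀⠂⠿⠿⠿⠂⠂⠀⠀
⠀⠀⠀⠀⠀⠀⠀⠀⠀

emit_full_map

⠿⠿⠂⠂⠂⠂
⠂⠿⠂⠂⠂⠂
⠂⠿⠂⣾⠂⠂
⠂⠿⠛⠂⠛⠂
⠂⠂⠂⠂⠂⠿
⠂⠿⠿⠿⠂⠂

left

⠀⠀⠀⠀⠀⠀⠀⠀⠀
⠀⠀⠀⠀⠀⠀⠀⠀⠀
⠀⠀⠿⠿⠂⠂⠂⠂⠀
⠀⠀⠂⠿⠂⠂⠂⠂⠀
⠀⠀⠂⠿⣾⠂⠂⠂⠀
⠀⠀⠂⠿⠛⠂⠛⠂⠀
⠀⠀⠂⠂⠂⠂⠂⠿⠀
⠀⠀⠂⠿⠿⠿⠂⠂⠀
⠀⠀⠀⠀⠀⠀⠀⠀⠀

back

⠀⠀⠀⠀⠀⠀⠀⠀⠀
⠀⠀⠿⠿⠂⠂⠂⠂⠀
⠀⠀⠂⠿⠂⠂⠂⠂⠀
⠀⠀⠂⠿⠂⠂⠂⠂⠀
⠀⠀⠂⠿⣾⠂⠛⠂⠀
⠀⠀⠂⠂⠂⠂⠂⠿⠀
⠀⠀⠂⠿⠿⠿⠂⠂⠀
⠀⠀⠀⠀⠀⠀⠀⠀⠀
⠀⠀⠀⠀⠀⠀⠀⠀⠀

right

⠀⠀⠀⠀⠀⠀⠀⠀⠀
⠀⠿⠿⠂⠂⠂⠂⠀⠀
⠀⠂⠿⠂⠂⠂⠂⠀⠀
⠀⠂⠿⠂⠂⠂⠂⠀⠀
⠀⠂⠿⠛⣾⠛⠂⠀⠀
⠀⠂⠂⠂⠂⠂⠿⠀⠀
⠀⠂⠿⠿⠿⠂⠂⠀⠀
⠀⠀⠀⠀⠀⠀⠀⠀⠀
⠀⠀⠀⠀⠀⠀⠀⠀⠀

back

⠀⠿⠿⠂⠂⠂⠂⠀⠀
⠀⠂⠿⠂⠂⠂⠂⠀⠀
⠀⠂⠿⠂⠂⠂⠂⠀⠀
⠀⠂⠿⠛⠂⠛⠂⠀⠀
⠀⠂⠂⠂⣾⠂⠿⠀⠀
⠀⠂⠿⠿⠿⠂⠂⠀⠀
⠀⠀⠿⠿⠿⠿⠿⠀⠀
⠀⠀⠀⠀⠀⠀⠀⠀⠀
⠀⠀⠀⠀⠀⠀⠀⠀⠀

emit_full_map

⠿⠿⠂⠂⠂⠂
⠂⠿⠂⠂⠂⠂
⠂⠿⠂⠂⠂⠂
⠂⠿⠛⠂⠛⠂
⠂⠂⠂⣾⠂⠿
⠂⠿⠿⠿⠂⠂
⠀⠿⠿⠿⠿⠿

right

⠿⠿⠂⠂⠂⠂⠀⠀⠀
⠂⠿⠂⠂⠂⠂⠀⠀⠀
⠂⠿⠂⠂⠂⠂⠂⠀⠀
⠂⠿⠛⠂⠛⠂⠂⠀⠀
⠂⠂⠂⠂⣾⠿⠿⠀⠀
⠂⠿⠿⠿⠂⠂⠂⠀⠀
⠀⠿⠿⠿⠿⠿⠿⠀⠀
⠀⠀⠀⠀⠀⠀⠀⠀⠀
⠀⠀⠀⠀⠀⠀⠀⠀⠀

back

⠂⠿⠂⠂⠂⠂⠀⠀⠀
⠂⠿⠂⠂⠂⠂⠂⠀⠀
⠂⠿⠛⠂⠛⠂⠂⠀⠀
⠂⠂⠂⠂⠂⠿⠿⠀⠀
⠂⠿⠿⠿⣾⠂⠂⠀⠀
⠀⠿⠿⠿⠿⠿⠿⠀⠀
⠀⠀⠿⠿⠿⠿⠿⠀⠀
⠀⠀⠀⠀⠀⠀⠀⠀⠀
⠿⠿⠿⠿⠿⠿⠿⠿⠿

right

⠿⠂⠂⠂⠂⠀⠀⠀⠀
⠿⠂⠂⠂⠂⠂⠀⠀⠀
⠿⠛⠂⠛⠂⠂⠿⠀⠀
⠂⠂⠂⠂⠿⠿⠿⠀⠀
⠿⠿⠿⠂⣾⠂⠂⠀⠀
⠿⠿⠿⠿⠿⠿⠿⠀⠀
⠀⠿⠿⠿⠿⠿⠿⠀⠀
⠀⠀⠀⠀⠀⠀⠀⠀⠀
⠿⠿⠿⠿⠿⠿⠿⠿⠿

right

⠂⠂⠂⠂⠀⠀⠀⠀⠀
⠂⠂⠂⠂⠂⠀⠀⠀⠀
⠛⠂⠛⠂⠂⠿⠿⠀⠀
⠂⠂⠂⠿⠿⠿⠿⠀⠀
⠿⠿⠂⠂⣾⠂⠂⠀⠀
⠿⠿⠿⠿⠿⠿⠿⠀⠀
⠿⠿⠿⠿⠿⠿⠿⠀⠀
⠀⠀⠀⠀⠀⠀⠀⠀⠀
⠿⠿⠿⠿⠿⠿⠿⠿⠿

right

⠂⠂⠂⠀⠀⠀⠀⠀⠀
⠂⠂⠂⠂⠀⠀⠀⠀⠀
⠂⠛⠂⠂⠿⠿⠿⠀⠀
⠂⠂⠿⠿⠿⠿⠿⠀⠀
⠿⠂⠂⠂⣾⠂⠂⠀⠀
⠿⠿⠿⠿⠿⠿⠿⠀⠀
⠿⠿⠿⠿⠿⠿⠿⠀⠀
⠀⠀⠀⠀⠀⠀⠀⠀⠀
⠿⠿⠿⠿⠿⠿⠿⠿⠿

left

⠂⠂⠂⠂⠀⠀⠀⠀⠀
⠂⠂⠂⠂⠂⠀⠀⠀⠀
⠛⠂⠛⠂⠂⠿⠿⠿⠀
⠂⠂⠂⠿⠿⠿⠿⠿⠀
⠿⠿⠂⠂⣾⠂⠂⠂⠀
⠿⠿⠿⠿⠿⠿⠿⠿⠀
⠿⠿⠿⠿⠿⠿⠿⠿⠀
⠀⠀⠀⠀⠀⠀⠀⠀⠀
⠿⠿⠿⠿⠿⠿⠿⠿⠿

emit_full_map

⠿⠿⠂⠂⠂⠂⠀⠀⠀⠀
⠂⠿⠂⠂⠂⠂⠀⠀⠀⠀
⠂⠿⠂⠂⠂⠂⠂⠀⠀⠀
⠂⠿⠛⠂⠛⠂⠂⠿⠿⠿
⠂⠂⠂⠂⠂⠿⠿⠿⠿⠿
⠂⠿⠿⠿⠂⠂⣾⠂⠂⠂
⠀⠿⠿⠿⠿⠿⠿⠿⠿⠿
⠀⠀⠿⠿⠿⠿⠿⠿⠿⠿

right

⠂⠂⠂⠀⠀⠀⠀⠀⠀
⠂⠂⠂⠂⠀⠀⠀⠀⠀
⠂⠛⠂⠂⠿⠿⠿⠀⠀
⠂⠂⠿⠿⠿⠿⠿⠀⠀
⠿⠂⠂⠂⣾⠂⠂⠀⠀
⠿⠿⠿⠿⠿⠿⠿⠀⠀
⠿⠿⠿⠿⠿⠿⠿⠀⠀
⠀⠀⠀⠀⠀⠀⠀⠀⠀
⠿⠿⠿⠿⠿⠿⠿⠿⠿

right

⠂⠂⠀⠀⠀⠀⠀⠀⠀
⠂⠂⠂⠀⠀⠀⠀⠀⠀
⠛⠂⠂⠿⠿⠿⠂⠀⠀
⠂⠿⠿⠿⠿⠿⠂⠀⠀
⠂⠂⠂⠂⣾⠂⠂⠀⠀
⠿⠿⠿⠿⠿⠿⠂⠀⠀
⠿⠿⠿⠿⠿⠿⠂⠀⠀
⠀⠀⠀⠀⠀⠀⠀⠀⠀
⠿⠿⠿⠿⠿⠿⠿⠿⠿

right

⠂⠀⠀⠀⠀⠀⠀⠀⠀
⠂⠂⠀⠀⠀⠀⠀⠀⠀
⠂⠂⠿⠿⠿⠂⠂⠀⠀
⠿⠿⠿⠿⠿⠂⠂⠀⠀
⠂⠂⠂⠂⣾⠂⠂⠀⠀
⠿⠿⠿⠿⠿⠂⠂⠀⠀
⠿⠿⠿⠿⠿⠂⠂⠀⠀
⠀⠀⠀⠀⠀⠀⠀⠀⠀
⠿⠿⠿⠿⠿⠿⠿⠿⠿

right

⠀⠀⠀⠀⠀⠀⠀⠀⠀
⠂⠀⠀⠀⠀⠀⠀⠀⠀
⠂⠿⠿⠿⠂⠂⠂⠀⠀
⠿⠿⠿⠿⠂⠂⠂⠀⠀
⠂⠂⠂⠂⣾⠂⠂⠀⠀
⠿⠿⠿⠿⠂⠂⠂⠀⠀
⠿⠿⠿⠿⠂⠂⠂⠀⠀
⠀⠀⠀⠀⠀⠀⠀⠀⠀
⠿⠿⠿⠿⠿⠿⠿⠿⠿

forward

⠀⠀⠀⠀⠀⠀⠀⠀⠀
⠀⠀⠀⠀⠀⠀⠀⠀⠀
⠂⠀⠿⠿⠂⠂⠂⠀⠀
⠂⠿⠿⠿⠂⠂⠂⠀⠀
⠿⠿⠿⠿⣾⠂⠂⠀⠀
⠂⠂⠂⠂⠂⠂⠂⠀⠀
⠿⠿⠿⠿⠂⠂⠂⠀⠀
⠿⠿⠿⠿⠂⠂⠂⠀⠀
⠀⠀⠀⠀⠀⠀⠀⠀⠀

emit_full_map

⠿⠿⠂⠂⠂⠂⠀⠀⠀⠀⠀⠀⠀
⠂⠿⠂⠂⠂⠂⠀⠀⠀⠀⠀⠀⠀
⠂⠿⠂⠂⠂⠂⠂⠀⠿⠿⠂⠂⠂
⠂⠿⠛⠂⠛⠂⠂⠿⠿⠿⠂⠂⠂
⠂⠂⠂⠂⠂⠿⠿⠿⠿⠿⣾⠂⠂
⠂⠿⠿⠿⠂⠂⠂⠂⠂⠂⠂⠂⠂
⠀⠿⠿⠿⠿⠿⠿⠿⠿⠿⠂⠂⠂
⠀⠀⠿⠿⠿⠿⠿⠿⠿⠿⠂⠂⠂


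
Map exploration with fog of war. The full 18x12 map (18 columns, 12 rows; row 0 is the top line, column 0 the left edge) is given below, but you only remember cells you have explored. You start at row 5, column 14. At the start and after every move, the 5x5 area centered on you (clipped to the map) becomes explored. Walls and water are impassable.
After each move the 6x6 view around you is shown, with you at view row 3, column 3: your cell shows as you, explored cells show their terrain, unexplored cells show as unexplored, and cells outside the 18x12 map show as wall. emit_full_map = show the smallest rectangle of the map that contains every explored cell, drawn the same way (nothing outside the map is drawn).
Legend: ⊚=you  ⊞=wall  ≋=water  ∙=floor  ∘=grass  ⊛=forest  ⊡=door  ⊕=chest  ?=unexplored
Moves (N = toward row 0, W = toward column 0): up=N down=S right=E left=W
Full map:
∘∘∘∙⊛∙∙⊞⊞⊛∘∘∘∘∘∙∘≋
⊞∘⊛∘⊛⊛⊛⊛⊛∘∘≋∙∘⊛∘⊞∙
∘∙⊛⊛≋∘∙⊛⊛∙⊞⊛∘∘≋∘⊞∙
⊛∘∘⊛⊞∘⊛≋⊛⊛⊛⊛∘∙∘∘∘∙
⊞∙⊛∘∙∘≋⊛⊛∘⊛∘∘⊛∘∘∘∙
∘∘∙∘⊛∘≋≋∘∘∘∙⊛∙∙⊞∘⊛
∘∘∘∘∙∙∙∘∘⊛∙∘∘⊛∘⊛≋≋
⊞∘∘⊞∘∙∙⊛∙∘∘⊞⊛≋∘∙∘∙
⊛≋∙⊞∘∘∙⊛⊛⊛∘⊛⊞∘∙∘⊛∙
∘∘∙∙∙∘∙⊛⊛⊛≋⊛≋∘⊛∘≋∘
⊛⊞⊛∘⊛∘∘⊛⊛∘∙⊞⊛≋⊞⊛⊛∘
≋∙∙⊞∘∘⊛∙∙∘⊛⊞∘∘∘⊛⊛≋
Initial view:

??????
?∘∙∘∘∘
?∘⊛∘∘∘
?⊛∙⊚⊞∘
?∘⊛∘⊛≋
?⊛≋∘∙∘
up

??????
?∘∘≋∘⊞
?∘∙∘∘∘
?∘⊛⊚∘∘
?⊛∙∙⊞∘
?∘⊛∘⊛≋

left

??????
?⊛∘∘≋∘
?⊛∘∙∘∘
?∘∘⊚∘∘
?∙⊛∙∙⊞
?∘∘⊛∘⊛

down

?⊛∘∘≋∘
?⊛∘∙∘∘
?∘∘⊛∘∘
?∙⊛⊚∙⊞
?∘∘⊛∘⊛
?⊞⊛≋∘∙

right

⊛∘∘≋∘⊞
⊛∘∙∘∘∘
∘∘⊛∘∘∘
∙⊛∙⊚⊞∘
∘∘⊛∘⊛≋
⊞⊛≋∘∙∘

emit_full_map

⊛∘∘≋∘⊞
⊛∘∙∘∘∘
∘∘⊛∘∘∘
∙⊛∙⊚⊞∘
∘∘⊛∘⊛≋
⊞⊛≋∘∙∘

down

⊛∘∙∘∘∘
∘∘⊛∘∘∘
∙⊛∙∙⊞∘
∘∘⊛⊚⊛≋
⊞⊛≋∘∙∘
?⊞∘∙∘⊛


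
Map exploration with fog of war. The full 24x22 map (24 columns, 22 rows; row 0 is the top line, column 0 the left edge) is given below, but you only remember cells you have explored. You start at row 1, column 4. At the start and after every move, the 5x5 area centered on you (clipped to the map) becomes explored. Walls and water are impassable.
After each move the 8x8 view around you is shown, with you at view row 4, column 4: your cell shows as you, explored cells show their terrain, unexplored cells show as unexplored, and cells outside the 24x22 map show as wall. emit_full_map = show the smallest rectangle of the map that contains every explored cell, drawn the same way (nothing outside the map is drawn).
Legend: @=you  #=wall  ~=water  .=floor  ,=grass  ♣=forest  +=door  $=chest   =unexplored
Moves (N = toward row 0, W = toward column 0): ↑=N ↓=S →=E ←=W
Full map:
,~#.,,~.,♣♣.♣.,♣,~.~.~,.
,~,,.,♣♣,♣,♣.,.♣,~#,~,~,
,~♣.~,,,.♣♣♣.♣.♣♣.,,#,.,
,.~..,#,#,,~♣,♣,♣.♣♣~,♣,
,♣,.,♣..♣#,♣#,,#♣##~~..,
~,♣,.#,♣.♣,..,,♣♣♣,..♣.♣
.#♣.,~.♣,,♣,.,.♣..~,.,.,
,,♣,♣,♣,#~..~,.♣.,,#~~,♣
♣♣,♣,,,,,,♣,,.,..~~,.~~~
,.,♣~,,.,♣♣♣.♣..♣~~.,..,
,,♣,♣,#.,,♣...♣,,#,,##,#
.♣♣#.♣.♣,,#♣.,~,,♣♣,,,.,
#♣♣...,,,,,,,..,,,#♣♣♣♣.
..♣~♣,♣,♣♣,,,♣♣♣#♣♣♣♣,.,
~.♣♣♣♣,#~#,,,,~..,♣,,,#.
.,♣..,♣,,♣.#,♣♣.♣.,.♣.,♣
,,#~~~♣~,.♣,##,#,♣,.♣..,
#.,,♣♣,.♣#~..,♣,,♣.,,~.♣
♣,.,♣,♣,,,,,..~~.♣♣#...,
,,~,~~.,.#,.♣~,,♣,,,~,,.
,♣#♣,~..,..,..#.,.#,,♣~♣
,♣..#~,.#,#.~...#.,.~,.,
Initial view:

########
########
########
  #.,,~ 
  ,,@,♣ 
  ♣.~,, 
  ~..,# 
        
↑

########
########
########
########
  #.@,~ 
  ,,.,♣ 
  ♣.~,, 
  ~..,# 

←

########
########
########
########
# ~#@,,~
# ~,,.,♣
# ~♣.~,,
#  ~..,#

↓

########
########
########
# ~#.,,~
# ~,@.,♣
# ~♣.~,,
# .~..,#
#       

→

########
########
########
 ~#.,,~ 
 ~,,@,♣ 
 ~♣.~,, 
 .~..,# 
        

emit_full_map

~#.,,~
~,,@,♣
~♣.~,,
.~..,#

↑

########
########
########
########
 ~#.@,~ 
 ~,,.,♣ 
 ~♣.~,, 
 .~..,# 

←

########
########
########
########
# ~#@,,~
# ~,,.,♣
# ~♣.~,,
# .~..,#

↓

########
########
########
# ~#.,,~
# ~,@.,♣
# ~♣.~,,
# .~..,#
#       

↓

########
########
# ~#.,,~
# ~,,.,♣
# ~♣@~,,
# .~..,#
# ♣,.,♣ 
#       

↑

########
########
########
# ~#.,,~
# ~,@.,♣
# ~♣.~,,
# .~..,#
# ♣,.,♣ 

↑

########
########
########
########
# ~#@,,~
# ~,,.,♣
# ~♣.~,,
# .~..,#

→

########
########
########
########
 ~#.@,~ 
 ~,,.,♣ 
 ~♣.~,, 
 .~..,# 

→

########
########
########
########
~#.,@~. 
~,,.,♣♣ 
~♣.~,,, 
.~..,#  

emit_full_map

~#.,@~.
~,,.,♣♣
~♣.~,,,
.~..,# 
♣,.,♣  

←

########
########
########
########
 ~#.@,~.
 ~,,.,♣♣
 ~♣.~,,,
 .~..,# 

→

########
########
########
########
~#.,@~. 
~,,.,♣♣ 
~♣.~,,, 
.~..,#  

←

########
########
########
########
 ~#.@,~.
 ~,,.,♣♣
 ~♣.~,,,
 .~..,# 


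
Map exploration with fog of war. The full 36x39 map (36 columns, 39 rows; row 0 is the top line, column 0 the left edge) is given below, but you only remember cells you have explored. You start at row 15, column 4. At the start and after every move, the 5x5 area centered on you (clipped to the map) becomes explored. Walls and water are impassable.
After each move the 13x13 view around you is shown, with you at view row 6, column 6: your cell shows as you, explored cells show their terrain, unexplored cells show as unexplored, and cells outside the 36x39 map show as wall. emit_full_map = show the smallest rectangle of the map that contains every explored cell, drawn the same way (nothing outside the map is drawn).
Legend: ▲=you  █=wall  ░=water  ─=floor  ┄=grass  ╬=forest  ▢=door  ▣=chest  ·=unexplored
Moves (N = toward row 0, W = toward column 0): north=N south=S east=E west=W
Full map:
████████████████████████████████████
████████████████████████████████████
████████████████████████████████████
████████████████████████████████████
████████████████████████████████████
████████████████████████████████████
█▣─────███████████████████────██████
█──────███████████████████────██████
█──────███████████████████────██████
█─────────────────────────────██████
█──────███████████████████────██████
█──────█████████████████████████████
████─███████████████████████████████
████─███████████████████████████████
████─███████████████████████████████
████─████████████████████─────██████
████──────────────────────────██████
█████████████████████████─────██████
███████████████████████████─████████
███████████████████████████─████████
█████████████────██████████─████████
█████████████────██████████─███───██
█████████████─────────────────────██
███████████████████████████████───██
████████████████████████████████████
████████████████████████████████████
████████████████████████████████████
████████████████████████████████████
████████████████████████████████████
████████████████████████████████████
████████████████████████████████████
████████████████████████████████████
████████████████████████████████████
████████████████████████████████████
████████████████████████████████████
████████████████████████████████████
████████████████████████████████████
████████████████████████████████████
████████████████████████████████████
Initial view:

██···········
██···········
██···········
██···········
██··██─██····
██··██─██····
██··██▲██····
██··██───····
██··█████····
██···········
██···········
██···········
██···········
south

██···········
██···········
██···········
██··██─██····
██··██─██····
██··██─██····
██··██▲──····
██··█████····
██··█████····
██···········
██···········
██···········
██···········

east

█············
█············
█············
█··██─██·····
█··██─███····
█··██─███····
█··██─▲──····
█··██████····
█··██████····
█············
█············
█············
█············

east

·············
·············
·············
··██─██······
··██─████····
··██─████····
··██──▲──····
··███████····
··███████····
·············
·············
·············
·············

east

·············
·············
·············
·██─██·······
·██─█████····
·██─█████····
·██───▲──····
·████████····
·████████····
·············
·············
·············
·············

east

·············
·············
·············
██─██········
██─██████····
██─██████····
██────▲──····
█████████····
█████████····
·············
·············
·············
·············

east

·············
·············
·············
█─██·········
█─███████····
█─███████····
█─────▲──····
█████████····
█████████····
·············
·············
·············
·············

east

·············
·············
·············
─██··········
─████████····
─████████····
──────▲──····
█████████····
█████████····
·············
·············
·············
·············

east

·············
·············
·············
██···········
█████████····
█████████····
──────▲──····
█████████····
█████████····
·············
·············
·············
·············

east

·············
·············
·············
█············
█████████····
█████████····
──────▲──····
█████████····
█████████····
·············
·············
·············
·············

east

·············
·············
·············
·············
█████████····
█████████····
──────▲──····
█████████····
█████████····
·············
·············
·············
·············

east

·············
·············
·············
·············
█████████····
█████████····
──────▲──····
█████████····
█████████····
·············
·············
·············
·············


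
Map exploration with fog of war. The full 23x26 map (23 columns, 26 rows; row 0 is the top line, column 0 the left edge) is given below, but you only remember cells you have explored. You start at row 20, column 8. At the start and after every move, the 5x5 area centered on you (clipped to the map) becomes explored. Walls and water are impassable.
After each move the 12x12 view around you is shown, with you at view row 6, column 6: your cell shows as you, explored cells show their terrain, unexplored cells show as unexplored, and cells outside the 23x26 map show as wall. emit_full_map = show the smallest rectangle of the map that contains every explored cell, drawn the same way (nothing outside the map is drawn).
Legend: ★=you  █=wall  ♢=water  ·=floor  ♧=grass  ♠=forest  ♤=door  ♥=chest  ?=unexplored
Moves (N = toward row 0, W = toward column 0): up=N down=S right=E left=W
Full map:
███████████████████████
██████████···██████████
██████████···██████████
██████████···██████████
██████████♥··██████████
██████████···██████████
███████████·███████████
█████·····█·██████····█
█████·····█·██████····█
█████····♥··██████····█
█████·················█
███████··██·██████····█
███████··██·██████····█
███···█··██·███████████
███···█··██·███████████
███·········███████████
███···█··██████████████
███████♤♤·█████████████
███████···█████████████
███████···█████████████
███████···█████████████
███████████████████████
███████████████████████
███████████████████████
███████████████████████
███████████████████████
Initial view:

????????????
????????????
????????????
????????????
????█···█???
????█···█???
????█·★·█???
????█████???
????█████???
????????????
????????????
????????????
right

????????????
????????????
????????????
????????????
???█···██???
???█···██???
???█··★██???
???██████???
???██████???
????????????
????????????
????????????

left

????????????
????????????
????????????
????????????
????█···██??
????█···██??
????█·★·██??
????██████??
????██████??
????????????
????????????
????????????

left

????????????
????????????
????????????
????????????
????██···██?
????██···██?
????██★··██?
????███████?
????███████?
????????????
????????????
????????????

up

????????????
????????????
????????????
????????????
????██♤♤·???
????██···██?
????██★··██?
????██···██?
????███████?
????███████?
????????????
????????????

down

????????????
????????????
????????????
????██♤♤·???
????██···██?
????██···██?
????██★··██?
????███████?
????███████?
????????????
????????????
????????????

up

????????????
????????????
????????????
????????????
????██♤♤·???
????██···██?
????██★··██?
????██···██?
????███████?
????███████?
????????????
????????????

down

????????????
????????????
????????????
????██♤♤·???
????██···██?
????██···██?
????██★··██?
????███████?
????███████?
????????????
????????????
????????????

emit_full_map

██♤♤·??
██···██
██···██
██★··██
███████
███████

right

????????????
????????????
????????????
???██♤♤·????
???██···██??
???██···██??
???██·★·██??
???███████??
???███████??
????????????
????????????
????????????
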